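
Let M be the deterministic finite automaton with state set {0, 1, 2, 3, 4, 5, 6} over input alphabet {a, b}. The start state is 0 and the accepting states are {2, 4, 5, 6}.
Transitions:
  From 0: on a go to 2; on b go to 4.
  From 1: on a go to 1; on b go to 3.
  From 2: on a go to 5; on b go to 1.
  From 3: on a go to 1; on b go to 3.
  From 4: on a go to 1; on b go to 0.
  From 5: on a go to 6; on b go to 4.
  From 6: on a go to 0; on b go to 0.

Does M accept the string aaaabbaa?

0 --a--> 2
2 --a--> 5
5 --a--> 6
6 --a--> 0
0 --b--> 4
4 --b--> 0
0 --a--> 2
2 --a--> 5
End in state 5, which is an accepting state.

accepted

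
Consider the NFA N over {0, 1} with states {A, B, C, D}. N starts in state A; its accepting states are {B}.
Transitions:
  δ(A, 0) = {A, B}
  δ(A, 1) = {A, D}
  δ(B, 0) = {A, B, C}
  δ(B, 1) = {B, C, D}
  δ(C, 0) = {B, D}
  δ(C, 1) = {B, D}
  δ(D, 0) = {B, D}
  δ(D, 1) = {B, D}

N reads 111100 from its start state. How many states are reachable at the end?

4

Start: {A}
read 1: {A, D}
read 1: {A, B, D}
read 1: {A, B, C, D}
read 1: {A, B, C, D}
read 0: {A, B, C, D}
read 0: {A, B, C, D}
Final reachable set {A, B, C, D} has 4 states.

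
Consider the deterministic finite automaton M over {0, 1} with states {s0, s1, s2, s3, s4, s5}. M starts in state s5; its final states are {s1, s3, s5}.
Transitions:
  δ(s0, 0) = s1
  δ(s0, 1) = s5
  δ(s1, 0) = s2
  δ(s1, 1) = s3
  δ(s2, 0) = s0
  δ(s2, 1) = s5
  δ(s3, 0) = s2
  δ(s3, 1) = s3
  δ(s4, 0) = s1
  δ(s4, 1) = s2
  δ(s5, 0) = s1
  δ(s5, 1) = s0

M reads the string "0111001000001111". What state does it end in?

s0

s5 --0--> s1
s1 --1--> s3
s3 --1--> s3
s3 --1--> s3
s3 --0--> s2
s2 --0--> s0
s0 --1--> s5
s5 --0--> s1
s1 --0--> s2
s2 --0--> s0
s0 --0--> s1
s1 --0--> s2
s2 --1--> s5
s5 --1--> s0
s0 --1--> s5
s5 --1--> s0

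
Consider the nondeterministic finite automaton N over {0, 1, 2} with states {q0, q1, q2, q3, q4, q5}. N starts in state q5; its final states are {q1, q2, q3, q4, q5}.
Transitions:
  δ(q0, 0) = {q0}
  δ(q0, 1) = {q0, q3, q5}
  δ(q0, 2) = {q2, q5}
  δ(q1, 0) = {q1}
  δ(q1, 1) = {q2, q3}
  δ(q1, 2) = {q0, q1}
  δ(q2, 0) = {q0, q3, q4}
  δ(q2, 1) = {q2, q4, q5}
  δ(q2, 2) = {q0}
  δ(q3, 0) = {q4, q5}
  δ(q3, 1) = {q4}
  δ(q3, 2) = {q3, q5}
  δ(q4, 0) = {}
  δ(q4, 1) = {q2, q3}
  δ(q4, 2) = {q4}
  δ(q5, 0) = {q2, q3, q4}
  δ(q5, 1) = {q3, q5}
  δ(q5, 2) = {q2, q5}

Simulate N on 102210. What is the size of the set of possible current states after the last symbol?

5

Start: {q5}
read 1: {q3, q5}
read 0: {q2, q3, q4, q5}
read 2: {q0, q2, q3, q4, q5}
read 2: {q0, q2, q3, q4, q5}
read 1: {q0, q2, q3, q4, q5}
read 0: {q0, q2, q3, q4, q5}
Final reachable set {q0, q2, q3, q4, q5} has 5 states.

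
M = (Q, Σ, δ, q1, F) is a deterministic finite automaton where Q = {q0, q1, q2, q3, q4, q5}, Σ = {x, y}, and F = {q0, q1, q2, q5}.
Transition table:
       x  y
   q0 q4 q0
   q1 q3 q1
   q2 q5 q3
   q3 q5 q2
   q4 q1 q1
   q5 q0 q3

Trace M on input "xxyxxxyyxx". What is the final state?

q5

q1 --x--> q3
q3 --x--> q5
q5 --y--> q3
q3 --x--> q5
q5 --x--> q0
q0 --x--> q4
q4 --y--> q1
q1 --y--> q1
q1 --x--> q3
q3 --x--> q5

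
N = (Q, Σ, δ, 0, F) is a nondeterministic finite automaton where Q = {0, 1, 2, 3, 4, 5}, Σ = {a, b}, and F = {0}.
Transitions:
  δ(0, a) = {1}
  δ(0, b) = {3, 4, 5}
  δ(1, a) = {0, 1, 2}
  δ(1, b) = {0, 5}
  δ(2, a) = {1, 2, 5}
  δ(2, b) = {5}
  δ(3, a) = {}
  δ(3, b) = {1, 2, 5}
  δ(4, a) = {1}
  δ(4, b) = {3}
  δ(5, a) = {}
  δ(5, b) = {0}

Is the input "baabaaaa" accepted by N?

Start: {0}
read b: {3, 4, 5}
read a: {1}
read a: {0, 1, 2}
read b: {0, 3, 4, 5}
read a: {1}
read a: {0, 1, 2}
read a: {0, 1, 2, 5}
read a: {0, 1, 2, 5}
Reachable ∩ accepting = {0} — nonempty.

accepted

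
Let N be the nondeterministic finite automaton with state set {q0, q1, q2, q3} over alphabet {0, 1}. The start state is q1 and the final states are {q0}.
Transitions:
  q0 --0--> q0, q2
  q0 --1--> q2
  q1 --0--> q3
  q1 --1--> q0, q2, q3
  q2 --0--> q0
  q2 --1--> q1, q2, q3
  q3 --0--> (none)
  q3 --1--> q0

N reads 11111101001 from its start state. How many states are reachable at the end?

Start: {q1}
read 1: {q0, q2, q3}
read 1: {q0, q1, q2, q3}
read 1: {q0, q1, q2, q3}
read 1: {q0, q1, q2, q3}
read 1: {q0, q1, q2, q3}
read 1: {q0, q1, q2, q3}
read 0: {q0, q2, q3}
read 1: {q0, q1, q2, q3}
read 0: {q0, q2, q3}
read 0: {q0, q2}
read 1: {q1, q2, q3}
Final reachable set {q1, q2, q3} has 3 states.

3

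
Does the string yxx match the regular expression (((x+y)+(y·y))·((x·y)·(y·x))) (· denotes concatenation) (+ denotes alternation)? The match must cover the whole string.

no

No split of yxx into u·v has ((x+y)+(y·y)) matching u and ((x·y)·(y·x)) matching v.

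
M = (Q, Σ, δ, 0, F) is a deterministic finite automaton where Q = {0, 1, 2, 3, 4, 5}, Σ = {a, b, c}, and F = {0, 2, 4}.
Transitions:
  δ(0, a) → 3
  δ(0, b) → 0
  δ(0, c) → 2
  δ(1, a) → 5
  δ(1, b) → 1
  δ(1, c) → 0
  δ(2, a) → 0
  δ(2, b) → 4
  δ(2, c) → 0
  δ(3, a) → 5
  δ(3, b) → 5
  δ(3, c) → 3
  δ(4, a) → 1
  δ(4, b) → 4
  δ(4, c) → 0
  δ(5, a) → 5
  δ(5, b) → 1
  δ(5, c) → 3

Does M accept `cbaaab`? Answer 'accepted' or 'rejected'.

rejected

0 --c--> 2
2 --b--> 4
4 --a--> 1
1 --a--> 5
5 --a--> 5
5 --b--> 1
End in state 1, which is not an accepting state.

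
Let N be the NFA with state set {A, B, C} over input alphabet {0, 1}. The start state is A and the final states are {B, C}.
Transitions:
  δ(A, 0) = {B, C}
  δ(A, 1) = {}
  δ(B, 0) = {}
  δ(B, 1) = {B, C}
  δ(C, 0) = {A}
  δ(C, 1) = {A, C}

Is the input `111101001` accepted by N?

Start: {A}
read 1: {}
The reachable set is empty and stays empty for the remaining 8 symbols.
Reachable ∩ accepting = {} — empty.

rejected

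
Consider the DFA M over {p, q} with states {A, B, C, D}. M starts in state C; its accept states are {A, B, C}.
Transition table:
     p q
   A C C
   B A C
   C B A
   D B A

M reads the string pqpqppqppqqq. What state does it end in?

C

C --p--> B
B --q--> C
C --p--> B
B --q--> C
C --p--> B
B --p--> A
A --q--> C
C --p--> B
B --p--> A
A --q--> C
C --q--> A
A --q--> C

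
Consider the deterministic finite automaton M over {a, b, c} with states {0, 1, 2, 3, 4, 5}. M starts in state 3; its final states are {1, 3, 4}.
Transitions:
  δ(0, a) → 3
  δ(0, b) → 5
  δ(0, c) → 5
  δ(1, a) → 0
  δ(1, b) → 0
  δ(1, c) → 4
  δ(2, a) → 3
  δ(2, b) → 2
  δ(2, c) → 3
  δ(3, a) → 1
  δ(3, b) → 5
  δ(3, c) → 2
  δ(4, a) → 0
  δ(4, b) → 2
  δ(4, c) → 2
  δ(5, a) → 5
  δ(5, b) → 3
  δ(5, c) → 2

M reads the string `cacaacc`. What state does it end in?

3 --c--> 2
2 --a--> 3
3 --c--> 2
2 --a--> 3
3 --a--> 1
1 --c--> 4
4 --c--> 2

2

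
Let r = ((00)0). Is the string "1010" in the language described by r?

No split of 1010 into u·v has (00) matching u and 0 matching v.

no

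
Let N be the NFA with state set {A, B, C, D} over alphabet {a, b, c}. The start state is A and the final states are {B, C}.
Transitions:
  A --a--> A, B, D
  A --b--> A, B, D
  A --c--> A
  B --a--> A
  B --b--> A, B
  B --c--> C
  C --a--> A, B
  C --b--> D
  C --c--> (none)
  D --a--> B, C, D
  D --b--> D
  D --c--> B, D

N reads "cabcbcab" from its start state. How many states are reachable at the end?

Start: {A}
read c: {A}
read a: {A, B, D}
read b: {A, B, D}
read c: {A, B, C, D}
read b: {A, B, D}
read c: {A, B, C, D}
read a: {A, B, C, D}
read b: {A, B, D}
Final reachable set {A, B, D} has 3 states.

3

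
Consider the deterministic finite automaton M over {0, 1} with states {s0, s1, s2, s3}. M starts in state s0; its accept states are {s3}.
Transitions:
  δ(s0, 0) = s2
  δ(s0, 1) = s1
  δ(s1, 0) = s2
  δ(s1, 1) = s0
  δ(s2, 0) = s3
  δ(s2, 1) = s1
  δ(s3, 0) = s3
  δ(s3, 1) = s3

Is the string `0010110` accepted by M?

accepted

s0 --0--> s2
s2 --0--> s3
s3 --1--> s3
s3 --0--> s3
s3 --1--> s3
s3 --1--> s3
s3 --0--> s3
End in state s3, which is an accepting state.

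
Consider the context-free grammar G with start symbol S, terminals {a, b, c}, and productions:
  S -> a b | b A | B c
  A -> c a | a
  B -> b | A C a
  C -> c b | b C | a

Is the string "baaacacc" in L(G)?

no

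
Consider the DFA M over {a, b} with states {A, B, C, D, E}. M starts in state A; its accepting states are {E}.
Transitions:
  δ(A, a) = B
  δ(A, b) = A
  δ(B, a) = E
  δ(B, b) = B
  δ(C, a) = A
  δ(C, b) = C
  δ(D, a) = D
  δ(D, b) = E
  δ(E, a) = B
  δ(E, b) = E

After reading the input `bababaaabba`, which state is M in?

A --b--> A
A --a--> B
B --b--> B
B --a--> E
E --b--> E
E --a--> B
B --a--> E
E --a--> B
B --b--> B
B --b--> B
B --a--> E

E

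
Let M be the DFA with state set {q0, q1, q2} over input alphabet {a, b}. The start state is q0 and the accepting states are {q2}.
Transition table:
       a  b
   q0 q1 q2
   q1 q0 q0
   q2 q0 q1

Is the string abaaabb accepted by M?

accepted

q0 --a--> q1
q1 --b--> q0
q0 --a--> q1
q1 --a--> q0
q0 --a--> q1
q1 --b--> q0
q0 --b--> q2
End in state q2, which is an accepting state.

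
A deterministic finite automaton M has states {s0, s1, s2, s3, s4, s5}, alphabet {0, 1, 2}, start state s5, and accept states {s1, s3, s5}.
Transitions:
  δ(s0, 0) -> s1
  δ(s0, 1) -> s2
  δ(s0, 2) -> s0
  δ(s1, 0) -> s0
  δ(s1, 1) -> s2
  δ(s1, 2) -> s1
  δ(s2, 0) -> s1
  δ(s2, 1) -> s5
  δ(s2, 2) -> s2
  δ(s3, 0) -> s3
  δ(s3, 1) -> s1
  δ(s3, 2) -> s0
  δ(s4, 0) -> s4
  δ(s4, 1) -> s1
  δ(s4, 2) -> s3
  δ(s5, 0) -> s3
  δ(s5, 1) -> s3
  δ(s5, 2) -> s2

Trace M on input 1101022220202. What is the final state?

s1

s5 --1--> s3
s3 --1--> s1
s1 --0--> s0
s0 --1--> s2
s2 --0--> s1
s1 --2--> s1
s1 --2--> s1
s1 --2--> s1
s1 --2--> s1
s1 --0--> s0
s0 --2--> s0
s0 --0--> s1
s1 --2--> s1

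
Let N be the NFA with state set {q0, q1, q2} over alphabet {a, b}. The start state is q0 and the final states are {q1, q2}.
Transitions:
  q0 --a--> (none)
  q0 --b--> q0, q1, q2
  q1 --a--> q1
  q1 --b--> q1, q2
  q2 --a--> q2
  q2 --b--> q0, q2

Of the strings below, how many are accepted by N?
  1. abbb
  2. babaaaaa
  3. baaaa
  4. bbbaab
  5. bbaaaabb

abbb: rejected
babaaaaa: accepted
baaaa: accepted
bbbaab: accepted
bbaaaabb: accepted

4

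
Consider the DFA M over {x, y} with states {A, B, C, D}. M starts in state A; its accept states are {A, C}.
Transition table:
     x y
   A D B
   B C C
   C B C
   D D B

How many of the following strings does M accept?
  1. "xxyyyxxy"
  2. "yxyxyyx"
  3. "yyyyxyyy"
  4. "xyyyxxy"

3

"xxyyyxxy": accepted
"yxyxyyx": rejected
"yyyyxyyy": accepted
"xyyyxxy": accepted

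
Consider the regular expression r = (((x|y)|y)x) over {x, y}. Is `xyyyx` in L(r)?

No split of xyyyx into u·v has ((x|y)|y) matching u and x matching v.

no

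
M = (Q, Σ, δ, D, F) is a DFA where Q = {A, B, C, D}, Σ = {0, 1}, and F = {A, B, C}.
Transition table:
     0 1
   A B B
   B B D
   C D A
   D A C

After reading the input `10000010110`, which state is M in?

A

D --1--> C
C --0--> D
D --0--> A
A --0--> B
B --0--> B
B --0--> B
B --1--> D
D --0--> A
A --1--> B
B --1--> D
D --0--> A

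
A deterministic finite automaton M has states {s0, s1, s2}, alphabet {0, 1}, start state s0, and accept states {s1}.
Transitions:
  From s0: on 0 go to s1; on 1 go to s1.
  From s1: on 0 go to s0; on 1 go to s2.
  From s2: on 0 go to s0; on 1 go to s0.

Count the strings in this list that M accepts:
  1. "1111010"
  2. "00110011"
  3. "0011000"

0

"1111010": rejected
"00110011": rejected
"0011000": rejected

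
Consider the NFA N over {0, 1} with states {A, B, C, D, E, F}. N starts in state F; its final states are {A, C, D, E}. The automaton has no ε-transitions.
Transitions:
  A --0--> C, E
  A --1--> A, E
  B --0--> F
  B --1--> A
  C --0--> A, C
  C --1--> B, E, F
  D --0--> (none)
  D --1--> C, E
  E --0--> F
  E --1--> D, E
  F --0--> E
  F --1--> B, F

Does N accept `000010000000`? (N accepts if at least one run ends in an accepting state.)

Start: {F}
read 0: {E}
read 0: {F}
read 0: {E}
read 0: {F}
read 1: {B, F}
read 0: {E, F}
read 0: {E, F}
read 0: {E, F}
read 0: {E, F}
read 0: {E, F}
read 0: {E, F}
read 0: {E, F}
Reachable ∩ accepting = {E} — nonempty.

accepted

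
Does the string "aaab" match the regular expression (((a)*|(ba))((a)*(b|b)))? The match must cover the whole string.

Split as ε·aaab: ((a)*|(ba)) matches ε and ((a)*(b|b)) matches aaab.

yes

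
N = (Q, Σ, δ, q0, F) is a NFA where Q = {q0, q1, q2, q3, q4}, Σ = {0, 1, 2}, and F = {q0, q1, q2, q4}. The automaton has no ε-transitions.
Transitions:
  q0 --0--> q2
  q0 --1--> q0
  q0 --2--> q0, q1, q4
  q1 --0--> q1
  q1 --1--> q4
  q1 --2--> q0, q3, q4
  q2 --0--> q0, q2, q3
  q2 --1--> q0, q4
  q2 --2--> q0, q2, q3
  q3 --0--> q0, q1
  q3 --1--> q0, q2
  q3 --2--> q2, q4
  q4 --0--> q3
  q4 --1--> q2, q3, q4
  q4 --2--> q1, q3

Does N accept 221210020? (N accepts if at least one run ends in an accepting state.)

Start: {q0}
read 2: {q0, q1, q4}
read 2: {q0, q1, q3, q4}
read 1: {q0, q2, q3, q4}
read 2: {q0, q1, q2, q3, q4}
read 1: {q0, q2, q3, q4}
read 0: {q0, q1, q2, q3}
read 0: {q0, q1, q2, q3}
read 2: {q0, q1, q2, q3, q4}
read 0: {q0, q1, q2, q3}
Reachable ∩ accepting = {q0, q1, q2} — nonempty.

accepted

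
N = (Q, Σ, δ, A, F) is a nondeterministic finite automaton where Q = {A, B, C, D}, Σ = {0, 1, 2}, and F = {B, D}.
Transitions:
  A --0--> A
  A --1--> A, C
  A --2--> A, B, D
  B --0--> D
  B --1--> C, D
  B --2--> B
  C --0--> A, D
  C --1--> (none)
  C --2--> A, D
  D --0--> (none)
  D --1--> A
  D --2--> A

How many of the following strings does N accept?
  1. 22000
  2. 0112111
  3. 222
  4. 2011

1

22000: rejected
0112111: rejected
222: accepted
2011: rejected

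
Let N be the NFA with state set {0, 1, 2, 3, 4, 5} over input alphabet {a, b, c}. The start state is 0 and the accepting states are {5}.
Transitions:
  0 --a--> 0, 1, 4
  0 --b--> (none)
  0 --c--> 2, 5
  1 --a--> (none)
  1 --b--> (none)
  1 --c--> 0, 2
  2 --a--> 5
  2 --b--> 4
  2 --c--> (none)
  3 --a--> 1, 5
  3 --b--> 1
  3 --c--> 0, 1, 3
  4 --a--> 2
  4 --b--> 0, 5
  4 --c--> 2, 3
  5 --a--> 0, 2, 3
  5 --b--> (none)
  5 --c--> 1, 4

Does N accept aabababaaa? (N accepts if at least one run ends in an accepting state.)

accepted

Start: {0}
read a: {0, 1, 4}
read a: {0, 1, 2, 4}
read b: {0, 4, 5}
read a: {0, 1, 2, 3, 4}
read b: {0, 1, 4, 5}
read a: {0, 1, 2, 3, 4}
read b: {0, 1, 4, 5}
read a: {0, 1, 2, 3, 4}
read a: {0, 1, 2, 4, 5}
read a: {0, 1, 2, 3, 4, 5}
Reachable ∩ accepting = {5} — nonempty.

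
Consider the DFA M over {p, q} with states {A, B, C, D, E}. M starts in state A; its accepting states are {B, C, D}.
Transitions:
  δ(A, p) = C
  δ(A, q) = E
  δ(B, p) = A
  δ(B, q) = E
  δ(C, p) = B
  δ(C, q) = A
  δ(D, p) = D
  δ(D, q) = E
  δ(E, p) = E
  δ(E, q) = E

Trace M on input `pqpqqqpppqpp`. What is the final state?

E

A --p--> C
C --q--> A
A --p--> C
C --q--> A
A --q--> E
E --q--> E
E --p--> E
E --p--> E
E --p--> E
E --q--> E
E --p--> E
E --p--> E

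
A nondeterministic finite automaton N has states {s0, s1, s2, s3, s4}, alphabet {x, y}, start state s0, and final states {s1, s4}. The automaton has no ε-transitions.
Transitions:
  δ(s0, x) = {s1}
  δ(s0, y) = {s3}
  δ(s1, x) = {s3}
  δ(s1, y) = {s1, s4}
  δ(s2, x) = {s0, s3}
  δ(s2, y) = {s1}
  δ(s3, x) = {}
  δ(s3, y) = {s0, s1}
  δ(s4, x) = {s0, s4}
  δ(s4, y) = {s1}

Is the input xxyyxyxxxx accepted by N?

rejected

Start: {s0}
read x: {s1}
read x: {s3}
read y: {s0, s1}
read y: {s1, s3, s4}
read x: {s0, s3, s4}
read y: {s0, s1, s3}
read x: {s1, s3}
read x: {s3}
read x: {}
The reachable set is empty and stays empty for the remaining 1 symbol.
Reachable ∩ accepting = {} — empty.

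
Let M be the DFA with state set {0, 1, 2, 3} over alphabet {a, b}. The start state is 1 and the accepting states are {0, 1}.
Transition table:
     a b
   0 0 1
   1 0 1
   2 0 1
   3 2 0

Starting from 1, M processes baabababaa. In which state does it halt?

0

1 --b--> 1
1 --a--> 0
0 --a--> 0
0 --b--> 1
1 --a--> 0
0 --b--> 1
1 --a--> 0
0 --b--> 1
1 --a--> 0
0 --a--> 0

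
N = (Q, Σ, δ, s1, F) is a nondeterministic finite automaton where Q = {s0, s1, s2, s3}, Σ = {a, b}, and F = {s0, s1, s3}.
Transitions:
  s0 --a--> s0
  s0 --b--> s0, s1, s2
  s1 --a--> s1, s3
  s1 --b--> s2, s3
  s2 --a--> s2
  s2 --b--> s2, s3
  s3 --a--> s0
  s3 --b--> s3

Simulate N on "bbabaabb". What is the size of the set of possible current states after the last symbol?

4

Start: {s1}
read b: {s2, s3}
read b: {s2, s3}
read a: {s0, s2}
read b: {s0, s1, s2, s3}
read a: {s0, s1, s2, s3}
read a: {s0, s1, s2, s3}
read b: {s0, s1, s2, s3}
read b: {s0, s1, s2, s3}
Final reachable set {s0, s1, s2, s3} has 4 states.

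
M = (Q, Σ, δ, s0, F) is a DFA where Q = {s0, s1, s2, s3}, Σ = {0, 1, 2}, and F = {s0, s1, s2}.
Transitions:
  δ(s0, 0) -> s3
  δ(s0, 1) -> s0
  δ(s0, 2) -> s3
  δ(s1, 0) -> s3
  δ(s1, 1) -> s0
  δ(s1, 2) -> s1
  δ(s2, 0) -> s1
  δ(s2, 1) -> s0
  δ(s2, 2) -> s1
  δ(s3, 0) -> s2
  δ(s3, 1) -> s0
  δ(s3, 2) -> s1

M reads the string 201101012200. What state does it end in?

s2

s0 --2--> s3
s3 --0--> s2
s2 --1--> s0
s0 --1--> s0
s0 --0--> s3
s3 --1--> s0
s0 --0--> s3
s3 --1--> s0
s0 --2--> s3
s3 --2--> s1
s1 --0--> s3
s3 --0--> s2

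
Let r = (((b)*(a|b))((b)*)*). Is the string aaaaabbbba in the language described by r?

No split of aaaaabbbba into u·v has ((b)*(a|b)) matching u and ((b)*)* matching v.

no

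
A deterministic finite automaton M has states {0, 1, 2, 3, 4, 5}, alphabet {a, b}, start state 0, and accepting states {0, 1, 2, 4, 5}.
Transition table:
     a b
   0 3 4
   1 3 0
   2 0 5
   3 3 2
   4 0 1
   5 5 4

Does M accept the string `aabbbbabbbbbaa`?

rejected

0 --a--> 3
3 --a--> 3
3 --b--> 2
2 --b--> 5
5 --b--> 4
4 --b--> 1
1 --a--> 3
3 --b--> 2
2 --b--> 5
5 --b--> 4
4 --b--> 1
1 --b--> 0
0 --a--> 3
3 --a--> 3
End in state 3, which is not an accepting state.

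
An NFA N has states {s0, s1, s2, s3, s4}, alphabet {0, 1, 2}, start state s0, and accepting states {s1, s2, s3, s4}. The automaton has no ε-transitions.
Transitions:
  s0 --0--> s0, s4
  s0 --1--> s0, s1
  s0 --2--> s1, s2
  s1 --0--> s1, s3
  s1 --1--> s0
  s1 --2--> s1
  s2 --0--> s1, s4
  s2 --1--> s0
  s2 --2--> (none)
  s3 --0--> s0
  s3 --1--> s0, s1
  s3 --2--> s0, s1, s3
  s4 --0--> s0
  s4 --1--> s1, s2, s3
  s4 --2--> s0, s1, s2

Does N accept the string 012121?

rejected

Start: {s0}
read 0: {s0, s4}
read 1: {s0, s1, s2, s3}
read 2: {s0, s1, s2, s3}
read 1: {s0, s1}
read 2: {s1, s2}
read 1: {s0}
Reachable ∩ accepting = {} — empty.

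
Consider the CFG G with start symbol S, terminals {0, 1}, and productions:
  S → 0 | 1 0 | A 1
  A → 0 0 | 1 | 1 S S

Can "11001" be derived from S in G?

S ⇒ A1 ⇒ 1SS1 ⇒ 110S1 ⇒ 11001

yes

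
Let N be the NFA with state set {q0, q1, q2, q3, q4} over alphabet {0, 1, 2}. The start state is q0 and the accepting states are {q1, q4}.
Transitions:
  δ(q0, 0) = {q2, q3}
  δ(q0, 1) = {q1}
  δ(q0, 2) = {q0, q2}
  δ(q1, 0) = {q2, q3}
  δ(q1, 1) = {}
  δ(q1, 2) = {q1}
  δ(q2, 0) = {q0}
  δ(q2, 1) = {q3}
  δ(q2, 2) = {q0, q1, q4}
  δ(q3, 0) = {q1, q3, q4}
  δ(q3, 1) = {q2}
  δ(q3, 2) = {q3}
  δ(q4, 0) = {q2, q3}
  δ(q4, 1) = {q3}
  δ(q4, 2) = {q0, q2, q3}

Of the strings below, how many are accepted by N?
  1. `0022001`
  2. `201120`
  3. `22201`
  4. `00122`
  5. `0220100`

5

`0022001`: accepted
`201120`: accepted
`22201`: accepted
`00122`: accepted
`0220100`: accepted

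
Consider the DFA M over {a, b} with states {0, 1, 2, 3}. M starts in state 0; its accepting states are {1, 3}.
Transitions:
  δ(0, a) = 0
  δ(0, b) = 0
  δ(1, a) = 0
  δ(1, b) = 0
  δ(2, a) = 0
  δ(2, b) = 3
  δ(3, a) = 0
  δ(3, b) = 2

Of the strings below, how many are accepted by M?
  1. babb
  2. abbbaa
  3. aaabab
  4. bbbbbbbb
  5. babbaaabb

0

babb: rejected
abbbaa: rejected
aaabab: rejected
bbbbbbbb: rejected
babbaaabb: rejected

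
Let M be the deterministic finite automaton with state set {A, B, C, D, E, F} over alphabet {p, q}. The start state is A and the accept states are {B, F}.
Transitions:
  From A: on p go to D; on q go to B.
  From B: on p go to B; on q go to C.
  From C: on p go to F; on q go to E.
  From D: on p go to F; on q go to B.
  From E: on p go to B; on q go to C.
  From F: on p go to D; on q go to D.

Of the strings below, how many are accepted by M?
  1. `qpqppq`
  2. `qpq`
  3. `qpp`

`qpqppq`: accepted
`qpq`: rejected
`qpp`: accepted

2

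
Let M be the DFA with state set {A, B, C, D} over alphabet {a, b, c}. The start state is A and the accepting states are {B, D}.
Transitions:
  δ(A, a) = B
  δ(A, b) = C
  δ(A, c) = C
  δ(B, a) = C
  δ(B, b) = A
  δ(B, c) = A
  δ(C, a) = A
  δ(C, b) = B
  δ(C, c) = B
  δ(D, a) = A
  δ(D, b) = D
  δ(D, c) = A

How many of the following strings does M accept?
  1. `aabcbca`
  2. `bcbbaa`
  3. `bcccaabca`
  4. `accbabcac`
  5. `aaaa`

2

`aabcbca`: rejected
`bcbbaa`: accepted
`bcccaabca`: rejected
`accbabcac`: rejected
`aaaa`: accepted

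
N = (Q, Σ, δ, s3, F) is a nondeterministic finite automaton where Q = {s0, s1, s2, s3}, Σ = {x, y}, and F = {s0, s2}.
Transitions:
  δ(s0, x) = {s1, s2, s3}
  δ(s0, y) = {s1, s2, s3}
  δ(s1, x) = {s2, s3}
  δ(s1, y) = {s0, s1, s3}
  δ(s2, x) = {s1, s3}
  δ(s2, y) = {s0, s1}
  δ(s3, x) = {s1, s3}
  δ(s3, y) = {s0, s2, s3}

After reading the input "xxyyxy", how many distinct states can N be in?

4

Start: {s3}
read x: {s1, s3}
read x: {s1, s2, s3}
read y: {s0, s1, s2, s3}
read y: {s0, s1, s2, s3}
read x: {s1, s2, s3}
read y: {s0, s1, s2, s3}
Final reachable set {s0, s1, s2, s3} has 4 states.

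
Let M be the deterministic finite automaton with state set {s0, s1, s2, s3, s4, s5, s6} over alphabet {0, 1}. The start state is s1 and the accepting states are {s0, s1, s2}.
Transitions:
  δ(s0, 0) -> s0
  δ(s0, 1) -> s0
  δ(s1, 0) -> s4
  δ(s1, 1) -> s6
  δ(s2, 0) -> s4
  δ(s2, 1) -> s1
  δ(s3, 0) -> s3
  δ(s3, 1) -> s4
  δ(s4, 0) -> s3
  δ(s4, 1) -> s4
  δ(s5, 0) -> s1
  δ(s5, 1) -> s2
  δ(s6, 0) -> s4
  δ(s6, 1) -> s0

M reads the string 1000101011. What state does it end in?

s4

s1 --1--> s6
s6 --0--> s4
s4 --0--> s3
s3 --0--> s3
s3 --1--> s4
s4 --0--> s3
s3 --1--> s4
s4 --0--> s3
s3 --1--> s4
s4 --1--> s4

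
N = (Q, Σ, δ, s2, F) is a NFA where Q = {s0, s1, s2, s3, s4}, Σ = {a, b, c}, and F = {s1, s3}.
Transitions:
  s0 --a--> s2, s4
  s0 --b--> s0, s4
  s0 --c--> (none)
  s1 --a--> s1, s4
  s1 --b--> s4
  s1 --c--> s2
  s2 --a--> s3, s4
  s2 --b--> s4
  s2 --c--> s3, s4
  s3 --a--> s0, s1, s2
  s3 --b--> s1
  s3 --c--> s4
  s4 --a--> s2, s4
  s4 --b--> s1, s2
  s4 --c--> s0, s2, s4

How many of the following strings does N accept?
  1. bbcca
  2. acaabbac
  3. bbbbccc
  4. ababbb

4

bbcca: accepted
acaabbac: accepted
bbbbccc: accepted
ababbb: accepted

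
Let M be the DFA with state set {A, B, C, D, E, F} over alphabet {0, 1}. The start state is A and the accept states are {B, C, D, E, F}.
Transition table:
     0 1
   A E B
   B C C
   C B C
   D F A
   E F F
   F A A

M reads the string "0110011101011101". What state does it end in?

C

A --0--> E
E --1--> F
F --1--> A
A --0--> E
E --0--> F
F --1--> A
A --1--> B
B --1--> C
C --0--> B
B --1--> C
C --0--> B
B --1--> C
C --1--> C
C --1--> C
C --0--> B
B --1--> C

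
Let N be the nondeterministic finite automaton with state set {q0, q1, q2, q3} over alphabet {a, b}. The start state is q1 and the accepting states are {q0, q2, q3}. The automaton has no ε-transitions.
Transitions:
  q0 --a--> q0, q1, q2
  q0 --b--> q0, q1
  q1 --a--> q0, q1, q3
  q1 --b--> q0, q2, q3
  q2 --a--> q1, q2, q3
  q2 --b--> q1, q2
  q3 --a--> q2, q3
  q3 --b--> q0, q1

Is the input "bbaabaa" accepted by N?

accepted

Start: {q1}
read b: {q0, q2, q3}
read b: {q0, q1, q2}
read a: {q0, q1, q2, q3}
read a: {q0, q1, q2, q3}
read b: {q0, q1, q2, q3}
read a: {q0, q1, q2, q3}
read a: {q0, q1, q2, q3}
Reachable ∩ accepting = {q0, q2, q3} — nonempty.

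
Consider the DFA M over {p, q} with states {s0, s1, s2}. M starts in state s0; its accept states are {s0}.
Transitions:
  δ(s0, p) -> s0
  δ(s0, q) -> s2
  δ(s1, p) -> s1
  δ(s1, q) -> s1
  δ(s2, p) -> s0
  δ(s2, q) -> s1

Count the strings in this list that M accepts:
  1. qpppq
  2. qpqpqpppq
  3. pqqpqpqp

qpppq: rejected
qpqpqpppq: rejected
pqqpqpqp: rejected

0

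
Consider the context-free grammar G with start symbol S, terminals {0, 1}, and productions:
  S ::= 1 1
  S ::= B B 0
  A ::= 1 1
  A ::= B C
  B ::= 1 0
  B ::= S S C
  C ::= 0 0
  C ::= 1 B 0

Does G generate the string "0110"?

no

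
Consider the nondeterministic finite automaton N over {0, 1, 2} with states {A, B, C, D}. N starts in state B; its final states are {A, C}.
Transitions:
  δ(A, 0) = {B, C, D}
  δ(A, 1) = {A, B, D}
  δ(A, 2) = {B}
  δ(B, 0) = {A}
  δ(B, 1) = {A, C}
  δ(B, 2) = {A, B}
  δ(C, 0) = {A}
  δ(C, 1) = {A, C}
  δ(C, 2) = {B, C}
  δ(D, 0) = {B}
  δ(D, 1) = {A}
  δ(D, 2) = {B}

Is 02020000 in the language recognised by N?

Start: {B}
read 0: {A}
read 2: {B}
read 0: {A}
read 2: {B}
read 0: {A}
read 0: {B, C, D}
read 0: {A, B}
read 0: {A, B, C, D}
Reachable ∩ accepting = {A, C} — nonempty.

accepted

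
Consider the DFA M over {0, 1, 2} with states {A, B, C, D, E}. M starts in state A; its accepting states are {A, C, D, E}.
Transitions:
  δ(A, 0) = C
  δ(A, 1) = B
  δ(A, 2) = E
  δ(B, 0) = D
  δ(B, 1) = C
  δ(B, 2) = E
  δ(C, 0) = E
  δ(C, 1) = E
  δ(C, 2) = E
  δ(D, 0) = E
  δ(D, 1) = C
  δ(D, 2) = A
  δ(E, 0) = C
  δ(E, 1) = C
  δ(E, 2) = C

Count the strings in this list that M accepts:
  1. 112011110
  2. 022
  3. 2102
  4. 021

4

112011110: accepted
022: accepted
2102: accepted
021: accepted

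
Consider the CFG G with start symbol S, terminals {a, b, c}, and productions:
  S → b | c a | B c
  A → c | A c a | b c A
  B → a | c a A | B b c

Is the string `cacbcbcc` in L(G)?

yes

S ⇒ Bc ⇒ Bbcc ⇒ Bbcbcc ⇒ caAbcbcc ⇒ cacbcbcc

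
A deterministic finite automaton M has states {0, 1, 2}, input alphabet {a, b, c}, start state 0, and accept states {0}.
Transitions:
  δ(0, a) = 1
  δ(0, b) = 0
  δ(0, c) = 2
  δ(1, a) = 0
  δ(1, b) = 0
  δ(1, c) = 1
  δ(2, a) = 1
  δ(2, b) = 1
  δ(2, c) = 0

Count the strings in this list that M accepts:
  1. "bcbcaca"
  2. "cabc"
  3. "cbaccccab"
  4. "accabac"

"bcbcaca": rejected
"cabc": rejected
"cbaccccab": accepted
"accabac": rejected

1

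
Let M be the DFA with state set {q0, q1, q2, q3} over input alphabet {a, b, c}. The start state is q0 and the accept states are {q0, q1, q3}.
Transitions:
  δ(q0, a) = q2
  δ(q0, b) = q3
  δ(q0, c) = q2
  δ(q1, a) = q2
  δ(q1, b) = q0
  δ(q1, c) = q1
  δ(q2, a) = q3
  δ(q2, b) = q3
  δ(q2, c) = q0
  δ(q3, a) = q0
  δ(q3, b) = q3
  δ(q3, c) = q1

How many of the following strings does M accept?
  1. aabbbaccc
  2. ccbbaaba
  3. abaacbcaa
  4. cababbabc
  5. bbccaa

4

aabbbaccc: rejected
ccbbaaba: accepted
abaacbcaa: accepted
cababbabc: accepted
bbccaa: accepted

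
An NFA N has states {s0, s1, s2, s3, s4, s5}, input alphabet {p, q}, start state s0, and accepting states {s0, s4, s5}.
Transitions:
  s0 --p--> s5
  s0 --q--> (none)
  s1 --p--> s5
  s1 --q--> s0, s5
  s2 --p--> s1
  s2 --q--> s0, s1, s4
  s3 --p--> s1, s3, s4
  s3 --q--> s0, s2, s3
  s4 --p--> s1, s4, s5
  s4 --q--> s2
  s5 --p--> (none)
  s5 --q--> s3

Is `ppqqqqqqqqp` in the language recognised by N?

Start: {s0}
read p: {s5}
read p: {}
The reachable set is empty and stays empty for the remaining 9 symbols.
Reachable ∩ accepting = {} — empty.

rejected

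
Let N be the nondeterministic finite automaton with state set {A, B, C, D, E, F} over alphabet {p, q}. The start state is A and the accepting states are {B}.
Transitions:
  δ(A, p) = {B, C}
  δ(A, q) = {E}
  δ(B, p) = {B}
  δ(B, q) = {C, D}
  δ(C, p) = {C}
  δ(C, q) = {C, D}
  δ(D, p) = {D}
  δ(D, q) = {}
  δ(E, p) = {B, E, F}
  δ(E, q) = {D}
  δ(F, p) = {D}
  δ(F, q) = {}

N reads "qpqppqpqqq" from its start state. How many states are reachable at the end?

2

Start: {A}
read q: {E}
read p: {B, E, F}
read q: {C, D}
read p: {C, D}
read p: {C, D}
read q: {C, D}
read p: {C, D}
read q: {C, D}
read q: {C, D}
read q: {C, D}
Final reachable set {C, D} has 2 states.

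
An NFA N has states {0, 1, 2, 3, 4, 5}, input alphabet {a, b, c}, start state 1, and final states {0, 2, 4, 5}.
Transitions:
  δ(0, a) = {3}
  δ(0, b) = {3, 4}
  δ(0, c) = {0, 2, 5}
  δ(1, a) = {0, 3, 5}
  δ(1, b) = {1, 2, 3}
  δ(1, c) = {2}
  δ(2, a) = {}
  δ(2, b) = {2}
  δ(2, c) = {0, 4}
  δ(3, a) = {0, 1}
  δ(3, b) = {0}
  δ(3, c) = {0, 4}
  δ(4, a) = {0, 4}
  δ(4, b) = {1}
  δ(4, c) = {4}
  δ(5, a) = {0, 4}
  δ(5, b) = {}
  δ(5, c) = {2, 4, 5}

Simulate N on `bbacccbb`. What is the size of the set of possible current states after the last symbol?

Start: {1}
read b: {1, 2, 3}
read b: {0, 1, 2, 3}
read a: {0, 1, 3, 5}
read c: {0, 2, 4, 5}
read c: {0, 2, 4, 5}
read c: {0, 2, 4, 5}
read b: {1, 2, 3, 4}
read b: {0, 1, 2, 3}
Final reachable set {0, 1, 2, 3} has 4 states.

4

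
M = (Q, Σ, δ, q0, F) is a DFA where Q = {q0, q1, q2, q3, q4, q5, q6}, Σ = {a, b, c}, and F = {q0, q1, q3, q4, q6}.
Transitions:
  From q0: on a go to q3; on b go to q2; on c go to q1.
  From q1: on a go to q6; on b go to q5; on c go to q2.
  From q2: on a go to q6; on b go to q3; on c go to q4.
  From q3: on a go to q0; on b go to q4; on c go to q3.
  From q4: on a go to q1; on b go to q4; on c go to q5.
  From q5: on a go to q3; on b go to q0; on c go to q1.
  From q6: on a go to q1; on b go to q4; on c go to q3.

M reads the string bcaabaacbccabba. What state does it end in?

q0 --b--> q2
q2 --c--> q4
q4 --a--> q1
q1 --a--> q6
q6 --b--> q4
q4 --a--> q1
q1 --a--> q6
q6 --c--> q3
q3 --b--> q4
q4 --c--> q5
q5 --c--> q1
q1 --a--> q6
q6 --b--> q4
q4 --b--> q4
q4 --a--> q1

q1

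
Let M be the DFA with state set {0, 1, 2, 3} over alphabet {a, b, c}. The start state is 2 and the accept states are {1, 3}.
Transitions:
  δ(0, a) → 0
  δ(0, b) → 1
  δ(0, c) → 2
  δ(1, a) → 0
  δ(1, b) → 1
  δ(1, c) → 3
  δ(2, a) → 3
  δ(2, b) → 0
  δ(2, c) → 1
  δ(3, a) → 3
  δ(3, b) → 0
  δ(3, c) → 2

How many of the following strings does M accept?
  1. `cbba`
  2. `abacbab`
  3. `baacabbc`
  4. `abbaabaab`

`cbba`: rejected
`abacbab`: accepted
`baacabbc`: accepted
`abbaabaab`: accepted

3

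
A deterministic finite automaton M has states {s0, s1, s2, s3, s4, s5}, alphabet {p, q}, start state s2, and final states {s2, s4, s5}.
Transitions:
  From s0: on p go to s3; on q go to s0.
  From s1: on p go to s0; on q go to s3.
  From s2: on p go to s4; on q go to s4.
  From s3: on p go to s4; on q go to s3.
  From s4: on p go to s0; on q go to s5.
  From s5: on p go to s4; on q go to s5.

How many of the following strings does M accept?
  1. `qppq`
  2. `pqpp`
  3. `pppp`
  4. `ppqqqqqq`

1

`qppq`: rejected
`pqpp`: rejected
`pppp`: accepted
`ppqqqqqq`: rejected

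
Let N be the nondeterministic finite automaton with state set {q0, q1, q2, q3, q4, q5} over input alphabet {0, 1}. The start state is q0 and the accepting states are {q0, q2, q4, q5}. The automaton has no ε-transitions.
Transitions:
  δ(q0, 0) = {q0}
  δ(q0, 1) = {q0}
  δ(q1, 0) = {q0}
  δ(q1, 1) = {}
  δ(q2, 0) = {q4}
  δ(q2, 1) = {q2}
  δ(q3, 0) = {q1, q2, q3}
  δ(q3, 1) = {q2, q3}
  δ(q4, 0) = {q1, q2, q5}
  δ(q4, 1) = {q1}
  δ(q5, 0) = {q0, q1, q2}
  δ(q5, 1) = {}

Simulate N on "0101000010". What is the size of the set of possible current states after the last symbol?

1

Start: {q0}
read 0: {q0}
read 1: {q0}
read 0: {q0}
read 1: {q0}
read 0: {q0}
read 0: {q0}
read 0: {q0}
read 0: {q0}
read 1: {q0}
read 0: {q0}
Final reachable set {q0} has 1 state.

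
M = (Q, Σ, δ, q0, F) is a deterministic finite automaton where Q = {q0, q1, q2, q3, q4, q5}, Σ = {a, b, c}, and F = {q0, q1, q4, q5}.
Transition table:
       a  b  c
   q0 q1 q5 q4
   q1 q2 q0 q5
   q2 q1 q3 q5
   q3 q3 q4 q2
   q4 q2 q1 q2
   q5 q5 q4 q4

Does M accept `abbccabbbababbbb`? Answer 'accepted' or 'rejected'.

q0 --a--> q1
q1 --b--> q0
q0 --b--> q5
q5 --c--> q4
q4 --c--> q2
q2 --a--> q1
q1 --b--> q0
q0 --b--> q5
q5 --b--> q4
q4 --a--> q2
q2 --b--> q3
q3 --a--> q3
q3 --b--> q4
q4 --b--> q1
q1 --b--> q0
q0 --b--> q5
End in state q5, which is an accepting state.

accepted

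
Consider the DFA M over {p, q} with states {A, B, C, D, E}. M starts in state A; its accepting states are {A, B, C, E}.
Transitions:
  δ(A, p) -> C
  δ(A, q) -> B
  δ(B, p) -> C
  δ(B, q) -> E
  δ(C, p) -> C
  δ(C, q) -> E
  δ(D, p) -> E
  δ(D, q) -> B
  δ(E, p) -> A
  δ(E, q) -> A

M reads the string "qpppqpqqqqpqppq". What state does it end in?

A --q--> B
B --p--> C
C --p--> C
C --p--> C
C --q--> E
E --p--> A
A --q--> B
B --q--> E
E --q--> A
A --q--> B
B --p--> C
C --q--> E
E --p--> A
A --p--> C
C --q--> E

E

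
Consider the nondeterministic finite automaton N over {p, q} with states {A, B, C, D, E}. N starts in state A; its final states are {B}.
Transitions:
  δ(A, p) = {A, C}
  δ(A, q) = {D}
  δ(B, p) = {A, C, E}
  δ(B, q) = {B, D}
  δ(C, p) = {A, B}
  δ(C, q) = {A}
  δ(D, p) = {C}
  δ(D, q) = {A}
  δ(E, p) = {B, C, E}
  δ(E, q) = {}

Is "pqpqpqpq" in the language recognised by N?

rejected

Start: {A}
read p: {A, C}
read q: {A, D}
read p: {A, C}
read q: {A, D}
read p: {A, C}
read q: {A, D}
read p: {A, C}
read q: {A, D}
Reachable ∩ accepting = {} — empty.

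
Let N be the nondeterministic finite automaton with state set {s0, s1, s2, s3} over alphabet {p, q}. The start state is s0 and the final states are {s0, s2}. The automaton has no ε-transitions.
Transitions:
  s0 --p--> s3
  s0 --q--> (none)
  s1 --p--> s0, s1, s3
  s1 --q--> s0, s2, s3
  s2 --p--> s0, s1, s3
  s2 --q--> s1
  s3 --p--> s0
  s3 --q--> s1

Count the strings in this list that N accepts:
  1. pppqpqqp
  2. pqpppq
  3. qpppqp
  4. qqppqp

pppqpqqp: accepted
pqpppq: accepted
qpppqp: rejected
qqppqp: rejected

2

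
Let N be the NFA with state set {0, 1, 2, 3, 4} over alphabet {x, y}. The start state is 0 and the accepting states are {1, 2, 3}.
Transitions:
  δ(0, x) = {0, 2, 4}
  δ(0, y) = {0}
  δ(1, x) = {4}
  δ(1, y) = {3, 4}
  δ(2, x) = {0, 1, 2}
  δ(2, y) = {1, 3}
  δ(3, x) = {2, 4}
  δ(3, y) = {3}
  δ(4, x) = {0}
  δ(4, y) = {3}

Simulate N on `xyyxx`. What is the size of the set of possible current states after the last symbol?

Start: {0}
read x: {0, 2, 4}
read y: {0, 1, 3}
read y: {0, 3, 4}
read x: {0, 2, 4}
read x: {0, 1, 2, 4}
Final reachable set {0, 1, 2, 4} has 4 states.

4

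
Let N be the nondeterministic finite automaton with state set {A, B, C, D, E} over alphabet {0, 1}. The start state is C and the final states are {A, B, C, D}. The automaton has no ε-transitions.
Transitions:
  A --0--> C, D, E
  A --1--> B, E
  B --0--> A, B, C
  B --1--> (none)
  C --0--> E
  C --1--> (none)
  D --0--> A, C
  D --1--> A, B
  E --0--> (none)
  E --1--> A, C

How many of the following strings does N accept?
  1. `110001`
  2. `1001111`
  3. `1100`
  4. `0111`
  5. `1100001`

1

`110001`: rejected
`1001111`: rejected
`1100`: rejected
`0111`: accepted
`1100001`: rejected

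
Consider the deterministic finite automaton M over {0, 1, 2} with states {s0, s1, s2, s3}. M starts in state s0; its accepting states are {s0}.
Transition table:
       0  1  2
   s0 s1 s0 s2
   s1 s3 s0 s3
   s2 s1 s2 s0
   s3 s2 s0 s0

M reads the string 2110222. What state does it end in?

s0 --2--> s2
s2 --1--> s2
s2 --1--> s2
s2 --0--> s1
s1 --2--> s3
s3 --2--> s0
s0 --2--> s2

s2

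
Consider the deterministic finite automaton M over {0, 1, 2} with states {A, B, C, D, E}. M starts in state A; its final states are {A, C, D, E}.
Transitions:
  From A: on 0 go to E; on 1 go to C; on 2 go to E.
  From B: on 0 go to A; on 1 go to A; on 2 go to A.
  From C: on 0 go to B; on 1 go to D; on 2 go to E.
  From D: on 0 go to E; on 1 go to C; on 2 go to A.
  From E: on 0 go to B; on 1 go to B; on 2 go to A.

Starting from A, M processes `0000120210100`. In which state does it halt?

A --0--> E
E --0--> B
B --0--> A
A --0--> E
E --1--> B
B --2--> A
A --0--> E
E --2--> A
A --1--> C
C --0--> B
B --1--> A
A --0--> E
E --0--> B

B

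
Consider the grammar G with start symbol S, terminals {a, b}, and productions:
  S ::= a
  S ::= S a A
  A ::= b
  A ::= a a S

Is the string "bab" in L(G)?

no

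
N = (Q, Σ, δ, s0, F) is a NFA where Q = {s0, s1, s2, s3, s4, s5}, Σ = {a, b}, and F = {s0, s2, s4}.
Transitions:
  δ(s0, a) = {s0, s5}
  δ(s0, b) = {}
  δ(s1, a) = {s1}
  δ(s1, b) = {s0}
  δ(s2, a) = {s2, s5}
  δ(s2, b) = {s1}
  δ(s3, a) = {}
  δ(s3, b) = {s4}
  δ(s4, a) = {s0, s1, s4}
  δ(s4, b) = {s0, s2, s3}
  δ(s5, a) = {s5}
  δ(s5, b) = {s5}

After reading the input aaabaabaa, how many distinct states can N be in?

1

Start: {s0}
read a: {s0, s5}
read a: {s0, s5}
read a: {s0, s5}
read b: {s5}
read a: {s5}
read a: {s5}
read b: {s5}
read a: {s5}
read a: {s5}
Final reachable set {s5} has 1 state.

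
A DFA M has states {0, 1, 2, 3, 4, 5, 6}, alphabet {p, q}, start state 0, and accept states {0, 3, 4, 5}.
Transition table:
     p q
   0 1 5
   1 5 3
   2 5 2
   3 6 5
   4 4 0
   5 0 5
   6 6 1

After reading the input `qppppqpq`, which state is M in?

5

0 --q--> 5
5 --p--> 0
0 --p--> 1
1 --p--> 5
5 --p--> 0
0 --q--> 5
5 --p--> 0
0 --q--> 5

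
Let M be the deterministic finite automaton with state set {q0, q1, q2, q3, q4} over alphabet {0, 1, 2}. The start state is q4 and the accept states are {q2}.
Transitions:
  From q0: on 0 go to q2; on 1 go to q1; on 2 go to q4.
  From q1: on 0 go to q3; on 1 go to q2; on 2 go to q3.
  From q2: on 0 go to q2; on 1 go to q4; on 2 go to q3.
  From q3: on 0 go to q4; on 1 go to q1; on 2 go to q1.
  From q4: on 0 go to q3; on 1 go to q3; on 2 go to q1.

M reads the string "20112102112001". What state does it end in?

q3

q4 --2--> q1
q1 --0--> q3
q3 --1--> q1
q1 --1--> q2
q2 --2--> q3
q3 --1--> q1
q1 --0--> q3
q3 --2--> q1
q1 --1--> q2
q2 --1--> q4
q4 --2--> q1
q1 --0--> q3
q3 --0--> q4
q4 --1--> q3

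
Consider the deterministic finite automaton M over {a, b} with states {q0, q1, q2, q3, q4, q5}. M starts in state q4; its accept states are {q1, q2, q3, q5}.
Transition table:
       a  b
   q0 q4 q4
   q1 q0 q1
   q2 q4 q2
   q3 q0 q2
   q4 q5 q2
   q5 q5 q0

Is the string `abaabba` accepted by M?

q4 --a--> q5
q5 --b--> q0
q0 --a--> q4
q4 --a--> q5
q5 --b--> q0
q0 --b--> q4
q4 --a--> q5
End in state q5, which is an accepting state.

accepted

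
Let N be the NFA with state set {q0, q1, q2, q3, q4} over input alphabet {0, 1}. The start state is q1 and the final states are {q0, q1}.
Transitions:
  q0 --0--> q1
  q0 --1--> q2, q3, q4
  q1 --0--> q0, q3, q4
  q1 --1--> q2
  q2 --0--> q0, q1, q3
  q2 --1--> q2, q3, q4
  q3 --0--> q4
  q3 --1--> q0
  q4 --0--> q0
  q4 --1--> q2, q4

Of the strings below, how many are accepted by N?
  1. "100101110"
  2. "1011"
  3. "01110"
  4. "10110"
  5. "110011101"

"100101110": accepted
"1011": accepted
"01110": accepted
"10110": accepted
"110011101": accepted

5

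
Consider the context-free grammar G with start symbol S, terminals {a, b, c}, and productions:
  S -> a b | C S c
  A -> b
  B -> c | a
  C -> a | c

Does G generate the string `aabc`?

yes

S ⇒ CSc ⇒ aSc ⇒ aabc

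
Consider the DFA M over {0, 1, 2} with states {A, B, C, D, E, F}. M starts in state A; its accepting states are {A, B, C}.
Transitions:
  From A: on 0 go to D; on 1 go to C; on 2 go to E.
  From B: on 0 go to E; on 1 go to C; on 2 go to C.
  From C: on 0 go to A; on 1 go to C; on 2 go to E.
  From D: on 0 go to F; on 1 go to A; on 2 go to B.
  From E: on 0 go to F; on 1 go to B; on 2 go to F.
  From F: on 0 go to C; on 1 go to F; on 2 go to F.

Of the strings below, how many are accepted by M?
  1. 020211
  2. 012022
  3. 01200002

020211: rejected
012022: rejected
01200002: accepted

1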